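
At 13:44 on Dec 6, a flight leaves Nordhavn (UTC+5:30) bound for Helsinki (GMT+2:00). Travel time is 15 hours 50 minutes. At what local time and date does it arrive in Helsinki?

Helsinki is 3:30 behind Nordhavn.
After 15 hours 50 minutes it is 05:34 (Dec 7) in Nordhavn.
Shift by the zone difference: 05:34 − 3:30 = 02:04 on Dec 7 in Helsinki.

02:04 on Dec 7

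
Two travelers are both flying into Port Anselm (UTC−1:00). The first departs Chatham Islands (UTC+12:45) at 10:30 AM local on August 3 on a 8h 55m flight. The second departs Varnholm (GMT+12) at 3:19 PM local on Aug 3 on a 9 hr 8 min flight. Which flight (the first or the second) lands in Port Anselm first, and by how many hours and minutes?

Flight 1 in UTC: 10:30 AM − 12:45 = 9:45 PM on Aug 2.
+8 hours 55 minutes → arrive 6:40 AM UTC on Aug 3.
Flight 2 in UTC: 3:19 PM − 12:00 = 3:19 AM on Aug 3.
+9 hours 8 minutes → arrive 12:27 PM UTC on Aug 3.
Flight 1 lands earlier by 5 hours 47 minutes.

the first, by 5 hours 47 minutes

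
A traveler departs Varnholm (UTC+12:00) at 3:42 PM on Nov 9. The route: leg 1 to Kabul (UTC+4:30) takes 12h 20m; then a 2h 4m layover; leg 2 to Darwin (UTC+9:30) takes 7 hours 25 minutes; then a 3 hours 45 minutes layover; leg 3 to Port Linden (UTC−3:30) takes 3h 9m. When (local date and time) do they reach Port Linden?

4:55 AM on Nov 10

Convert departure to UTC: 3:42 PM − 12:00 = 3:42 AM UTC on Nov 9.
Add 12 hours and 20 minutes leg 1 → 4:02 PM UTC.
Add 2 hours 4 minutes layover in Kabul → 6:06 PM UTC.
Add 7 hours and 25 minutes leg 2 → 1:31 AM UTC (Nov 10).
Add 3 hours 45 minutes layover in Darwin → 5:16 AM UTC.
Add 3 hours and 9 minutes leg 3 → 8:25 AM UTC.
Port Linden is UTC−3:30, so local arrival = 8:25 AM − 3:30 = 4:55 AM on Nov 10.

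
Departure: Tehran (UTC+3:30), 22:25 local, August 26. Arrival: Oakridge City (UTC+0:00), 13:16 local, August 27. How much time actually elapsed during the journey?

18 hours 21 minutes

Departure in UTC: 22:25 − 3:30 = 18:55 on Aug 26.
Arrival is already UTC: 13:16 on Aug 27.
Elapsed = 13:16 − 18:55 (+1 day) = 18 hours 21 minutes.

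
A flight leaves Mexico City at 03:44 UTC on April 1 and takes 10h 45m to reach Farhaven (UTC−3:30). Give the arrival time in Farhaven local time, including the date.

Departure is given in UTC: 03:44 on Apr 1.
Add 10 hours and 45 minutes → 14:29 UTC.
Farhaven is UTC−3:30: 14:29 − 3:30 = 10:59 on Apr 1.

10:59 on April 1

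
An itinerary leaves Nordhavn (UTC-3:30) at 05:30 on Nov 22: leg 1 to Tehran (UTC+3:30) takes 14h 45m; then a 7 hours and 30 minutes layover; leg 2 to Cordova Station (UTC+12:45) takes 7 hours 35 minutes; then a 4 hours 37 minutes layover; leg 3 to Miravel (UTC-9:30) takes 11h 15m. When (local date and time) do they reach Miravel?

Convert departure to UTC: 05:30 + 3:30 = 09:00 UTC on Nov 22.
Add 14 hours and 45 minutes leg 1 → 23:45 UTC.
Add 7 hours and 30 minutes layover in Tehran → 07:15 UTC (Nov 23).
Add 7 hours and 35 minutes leg 2 → 14:50 UTC.
Add 4 hours and 37 minutes layover in Cordova Station → 19:27 UTC.
Add 11 hours 15 minutes leg 3 → 06:42 UTC (Nov 24).
Miravel is UTC−9:30, so local arrival = 06:42 − 9:30 = 21:12 on Nov 23.

21:12 on November 23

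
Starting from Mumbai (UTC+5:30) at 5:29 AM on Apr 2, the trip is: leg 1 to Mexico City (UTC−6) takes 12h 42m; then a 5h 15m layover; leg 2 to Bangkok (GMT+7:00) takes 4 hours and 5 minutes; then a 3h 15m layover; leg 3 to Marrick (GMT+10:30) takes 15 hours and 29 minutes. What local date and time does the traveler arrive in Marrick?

3:15 AM on April 4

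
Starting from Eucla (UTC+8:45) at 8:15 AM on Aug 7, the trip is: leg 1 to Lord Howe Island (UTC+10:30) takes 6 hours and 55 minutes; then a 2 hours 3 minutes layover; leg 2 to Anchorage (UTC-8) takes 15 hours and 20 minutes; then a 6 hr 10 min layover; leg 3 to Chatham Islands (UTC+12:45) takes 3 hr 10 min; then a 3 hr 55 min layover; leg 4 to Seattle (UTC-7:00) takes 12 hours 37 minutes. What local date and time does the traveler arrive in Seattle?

6:40 PM on August 8

Convert departure to UTC: 8:15 AM − 8:45 = 11:30 PM UTC on Aug 6.
Add 6 hours 55 minutes leg 1 → 6:25 AM UTC (Aug 7).
Add 2 hours 3 minutes layover in Lord Howe Island → 8:28 AM UTC.
Add 15 hours 20 minutes leg 2 → 11:48 PM UTC.
Add 6 hours and 10 minutes layover in Anchorage → 5:58 AM UTC (Aug 8).
Add 3 hours and 10 minutes leg 3 → 9:08 AM UTC.
Add 3 hours 55 minutes layover in Chatham Islands → 1:03 PM UTC.
Add 12 hours and 37 minutes leg 4 → 1:40 AM UTC (Aug 9).
Seattle is UTC−7:00, so local arrival = 1:40 AM − 7:00 = 6:40 PM on Aug 8.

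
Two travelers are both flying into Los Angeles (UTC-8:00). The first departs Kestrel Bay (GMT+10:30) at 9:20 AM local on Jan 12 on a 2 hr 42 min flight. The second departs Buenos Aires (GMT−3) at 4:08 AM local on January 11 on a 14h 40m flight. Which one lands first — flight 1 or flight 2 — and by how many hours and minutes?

Flight 1 in UTC: 9:20 AM − 10:30 = 10:50 PM on Jan 11.
+2 hours and 42 minutes → arrive 1:32 AM UTC on Jan 12.
Flight 2 in UTC: 4:08 AM + 3:00 = 7:08 AM on Jan 11.
+14 hours 40 minutes → arrive 9:48 PM UTC on Jan 11.
Flight 2 lands earlier by 3 hours 44 minutes.

the second, by 3 hours 44 minutes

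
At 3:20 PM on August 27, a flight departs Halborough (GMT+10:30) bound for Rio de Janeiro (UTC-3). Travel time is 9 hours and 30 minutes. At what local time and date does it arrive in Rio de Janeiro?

Rio de Janeiro is 13:30 behind Halborough.
After 9 hours 30 minutes it is 12:50 AM (Aug 28) in Halborough.
Shift by the zone difference: 12:50 AM − 13:30 = 11:20 AM on Aug 27 in Rio de Janeiro.

11:20 AM on August 27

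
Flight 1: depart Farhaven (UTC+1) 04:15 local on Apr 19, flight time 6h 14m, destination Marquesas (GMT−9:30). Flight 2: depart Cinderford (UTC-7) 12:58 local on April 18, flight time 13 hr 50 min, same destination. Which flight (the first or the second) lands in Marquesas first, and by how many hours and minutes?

the first, by 19 minutes

Flight 1 in UTC: 04:15 − 1:00 = 03:15 on Apr 19.
+6 hours and 14 minutes → arrive 09:29 UTC on Apr 19.
Flight 2 in UTC: 12:58 + 7:00 = 19:58 on Apr 18.
+13 hours 50 minutes → arrive 09:48 UTC on Apr 19.
Flight 1 lands earlier by 19 minutes.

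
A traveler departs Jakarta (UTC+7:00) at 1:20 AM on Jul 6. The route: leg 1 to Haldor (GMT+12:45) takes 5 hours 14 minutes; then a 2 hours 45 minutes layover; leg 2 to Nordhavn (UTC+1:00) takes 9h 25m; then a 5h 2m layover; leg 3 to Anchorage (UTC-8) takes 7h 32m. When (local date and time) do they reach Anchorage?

Convert departure to UTC: 1:20 AM − 7:00 = 6:20 PM UTC on Jul 5.
Add 5 hours 14 minutes leg 1 → 11:34 PM UTC.
Add 2 hours 45 minutes layover in Haldor → 2:19 AM UTC (Jul 6).
Add 9 hours 25 minutes leg 2 → 11:44 AM UTC.
Add 5 hours 2 minutes layover in Nordhavn → 4:46 PM UTC.
Add 7 hours and 32 minutes leg 3 → 12:18 AM UTC (Jul 7).
Anchorage is UTC−8:00, so local arrival = 12:18 AM − 8:00 = 4:18 PM on Jul 6.

4:18 PM on July 6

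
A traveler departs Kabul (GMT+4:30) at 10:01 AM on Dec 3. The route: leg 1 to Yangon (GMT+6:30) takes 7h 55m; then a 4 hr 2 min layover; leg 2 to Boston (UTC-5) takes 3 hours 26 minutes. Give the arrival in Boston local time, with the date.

3:54 PM on December 3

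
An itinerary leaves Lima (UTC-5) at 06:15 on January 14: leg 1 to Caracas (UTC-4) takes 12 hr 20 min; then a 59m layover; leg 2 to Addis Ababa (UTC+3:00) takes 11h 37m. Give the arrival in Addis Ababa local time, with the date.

15:11 on January 15

Convert departure to UTC: 06:15 + 5:00 = 11:15 UTC on Jan 14.
Add 12 hours 20 minutes leg 1 → 23:35 UTC.
Add 59 minutes layover in Caracas → 00:34 UTC (Jan 15).
Add 11 hours 37 minutes leg 2 → 12:11 UTC.
Addis Ababa is UTC+3:00, so local arrival = 12:11 + 3:00 = 15:11 on Jan 15.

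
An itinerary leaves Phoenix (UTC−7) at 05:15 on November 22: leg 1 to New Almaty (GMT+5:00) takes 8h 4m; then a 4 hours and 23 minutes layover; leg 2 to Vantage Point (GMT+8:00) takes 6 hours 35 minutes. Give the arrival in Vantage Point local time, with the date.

15:17 on November 23

Convert departure to UTC: 05:15 + 7:00 = 12:15 UTC on Nov 22.
Add 8 hours and 4 minutes leg 1 → 20:19 UTC.
Add 4 hours 23 minutes layover in New Almaty → 00:42 UTC (Nov 23).
Add 6 hours and 35 minutes leg 2 → 07:17 UTC.
Vantage Point is UTC+8:00, so local arrival = 07:17 + 8:00 = 15:17 on Nov 23.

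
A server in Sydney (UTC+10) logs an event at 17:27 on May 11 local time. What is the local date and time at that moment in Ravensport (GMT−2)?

05:27 on May 11

In UTC: 17:27 − 10:00 = 07:27 on May 11.
Ravensport is UTC−2:00: 07:27 − 2:00 = 05:27 on May 11.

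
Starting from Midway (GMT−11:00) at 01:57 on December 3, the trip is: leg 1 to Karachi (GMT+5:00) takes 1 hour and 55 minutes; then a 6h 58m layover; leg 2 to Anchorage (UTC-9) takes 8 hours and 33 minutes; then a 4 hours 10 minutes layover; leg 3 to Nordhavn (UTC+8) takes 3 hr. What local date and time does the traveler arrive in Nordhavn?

21:33 on December 4

Convert departure to UTC: 01:57 + 11:00 = 12:57 UTC on Dec 3.
Add 1 hour and 55 minutes leg 1 → 14:52 UTC.
Add 6 hours 58 minutes layover in Karachi → 21:50 UTC.
Add 8 hours 33 minutes leg 2 → 06:23 UTC (Dec 4).
Add 4 hours 10 minutes layover in Anchorage → 10:33 UTC.
Add 3 hours leg 3 → 13:33 UTC.
Nordhavn is UTC+8:00, so local arrival = 13:33 + 8:00 = 21:33 on Dec 4.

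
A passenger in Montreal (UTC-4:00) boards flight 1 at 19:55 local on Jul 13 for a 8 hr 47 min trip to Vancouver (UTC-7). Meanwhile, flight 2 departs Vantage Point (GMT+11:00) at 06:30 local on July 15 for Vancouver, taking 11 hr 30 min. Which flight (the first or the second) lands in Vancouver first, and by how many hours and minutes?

the first, by 22 hours 18 minutes

Flight 1 in UTC: 19:55 + 4:00 = 23:55 on Jul 13.
+8 hours 47 minutes → arrive 08:42 UTC on Jul 14.
Flight 2 in UTC: 06:30 − 11:00 = 19:30 on Jul 14.
+11 hours 30 minutes → arrive 07:00 UTC on Jul 15.
Flight 1 lands earlier by 22 hours 18 minutes.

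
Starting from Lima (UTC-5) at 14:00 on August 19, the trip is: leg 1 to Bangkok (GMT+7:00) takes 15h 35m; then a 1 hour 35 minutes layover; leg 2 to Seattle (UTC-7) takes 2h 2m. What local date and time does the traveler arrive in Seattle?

07:12 on Aug 20

Convert departure to UTC: 14:00 + 5:00 = 19:00 UTC on Aug 19.
Add 15 hours 35 minutes leg 1 → 10:35 UTC (Aug 20).
Add 1 hour 35 minutes layover in Bangkok → 12:10 UTC.
Add 2 hours and 2 minutes leg 2 → 14:12 UTC.
Seattle is UTC−7:00, so local arrival = 14:12 − 7:00 = 07:12 on Aug 20.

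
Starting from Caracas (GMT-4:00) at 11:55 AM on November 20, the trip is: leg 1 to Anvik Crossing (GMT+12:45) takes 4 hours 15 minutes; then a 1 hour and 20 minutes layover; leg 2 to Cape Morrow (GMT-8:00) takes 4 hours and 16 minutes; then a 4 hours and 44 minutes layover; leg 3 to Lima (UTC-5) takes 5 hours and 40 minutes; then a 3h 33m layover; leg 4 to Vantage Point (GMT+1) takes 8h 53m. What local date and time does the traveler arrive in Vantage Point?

1:36 AM on Nov 22

Convert departure to UTC: 11:55 AM + 4:00 = 3:55 PM UTC on Nov 20.
Add 4 hours and 15 minutes leg 1 → 8:10 PM UTC.
Add 1 hour and 20 minutes layover in Anvik Crossing → 9:30 PM UTC.
Add 4 hours and 16 minutes leg 2 → 1:46 AM UTC (Nov 21).
Add 4 hours and 44 minutes layover in Cape Morrow → 6:30 AM UTC.
Add 5 hours 40 minutes leg 3 → 12:10 PM UTC.
Add 3 hours 33 minutes layover in Lima → 3:43 PM UTC.
Add 8 hours and 53 minutes leg 4 → 12:36 AM UTC (Nov 22).
Vantage Point is UTC+1:00, so local arrival = 12:36 AM + 1:00 = 1:36 AM on Nov 22.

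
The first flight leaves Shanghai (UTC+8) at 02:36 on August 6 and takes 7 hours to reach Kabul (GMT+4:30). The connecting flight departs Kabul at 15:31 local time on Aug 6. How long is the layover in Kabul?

9 hours 25 minutes

Convert departure to UTC: 02:36 − 8:00 = 18:36 UTC on Aug 5.
Add 7 hours flight time → 01:36 UTC (Aug 6).
Kabul is UTC+4:30, so local arrival = 01:36 + 4:30 = 06:06 on Aug 6.
Layover = 15:31 − 06:06 = 9 hours 25 minutes.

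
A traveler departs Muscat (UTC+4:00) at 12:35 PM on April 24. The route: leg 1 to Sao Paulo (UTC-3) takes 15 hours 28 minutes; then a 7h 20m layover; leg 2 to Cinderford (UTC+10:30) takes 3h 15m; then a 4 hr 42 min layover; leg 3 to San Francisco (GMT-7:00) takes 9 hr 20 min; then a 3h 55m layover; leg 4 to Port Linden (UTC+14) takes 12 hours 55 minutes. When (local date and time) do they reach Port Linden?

7:30 AM on April 27

Convert departure to UTC: 12:35 PM − 4:00 = 8:35 AM UTC on Apr 24.
Add 15 hours and 28 minutes leg 1 → 12:03 AM UTC (Apr 25).
Add 7 hours and 20 minutes layover in Sao Paulo → 7:23 AM UTC.
Add 3 hours 15 minutes leg 2 → 10:38 AM UTC.
Add 4 hours 42 minutes layover in Cinderford → 3:20 PM UTC.
Add 9 hours and 20 minutes leg 3 → 12:40 AM UTC (Apr 26).
Add 3 hours 55 minutes layover in San Francisco → 4:35 AM UTC.
Add 12 hours 55 minutes leg 4 → 5:30 PM UTC.
Port Linden is UTC+14:00, so local arrival = 5:30 PM + 14:00 = 7:30 AM on Apr 27.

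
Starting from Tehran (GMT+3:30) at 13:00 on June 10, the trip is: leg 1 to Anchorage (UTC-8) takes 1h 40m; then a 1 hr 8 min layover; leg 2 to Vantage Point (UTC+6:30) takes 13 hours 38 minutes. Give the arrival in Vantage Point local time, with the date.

08:26 on June 11

Convert departure to UTC: 13:00 − 3:30 = 09:30 UTC on Jun 10.
Add 1 hour and 40 minutes leg 1 → 11:10 UTC.
Add 1 hour and 8 minutes layover in Anchorage → 12:18 UTC.
Add 13 hours and 38 minutes leg 2 → 01:56 UTC (Jun 11).
Vantage Point is UTC+6:30, so local arrival = 01:56 + 6:30 = 08:26 on Jun 11.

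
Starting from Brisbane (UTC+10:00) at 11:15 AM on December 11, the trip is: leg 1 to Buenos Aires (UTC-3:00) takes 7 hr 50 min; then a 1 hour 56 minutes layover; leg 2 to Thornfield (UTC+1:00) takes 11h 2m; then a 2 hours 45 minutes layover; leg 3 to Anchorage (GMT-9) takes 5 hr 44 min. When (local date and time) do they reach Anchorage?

9:32 PM on December 11

Convert departure to UTC: 11:15 AM − 10:00 = 1:15 AM UTC on Dec 11.
Add 7 hours 50 minutes leg 1 → 9:05 AM UTC.
Add 1 hour 56 minutes layover in Buenos Aires → 11:01 AM UTC.
Add 11 hours 2 minutes leg 2 → 10:03 PM UTC.
Add 2 hours 45 minutes layover in Thornfield → 12:48 AM UTC (Dec 12).
Add 5 hours 44 minutes leg 3 → 6:32 AM UTC.
Anchorage is UTC−9:00, so local arrival = 6:32 AM − 9:00 = 9:32 PM on Dec 11.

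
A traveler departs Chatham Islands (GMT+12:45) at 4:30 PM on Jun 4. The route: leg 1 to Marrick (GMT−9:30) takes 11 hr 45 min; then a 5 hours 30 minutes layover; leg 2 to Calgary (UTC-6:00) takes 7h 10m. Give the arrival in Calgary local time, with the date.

10:10 PM on June 4

Convert departure to UTC: 4:30 PM − 12:45 = 3:45 AM UTC on Jun 4.
Add 11 hours 45 minutes leg 1 → 3:30 PM UTC.
Add 5 hours 30 minutes layover in Marrick → 9:00 PM UTC.
Add 7 hours 10 minutes leg 2 → 4:10 AM UTC (Jun 5).
Calgary is UTC−6:00, so local arrival = 4:10 AM − 6:00 = 10:10 PM on Jun 4.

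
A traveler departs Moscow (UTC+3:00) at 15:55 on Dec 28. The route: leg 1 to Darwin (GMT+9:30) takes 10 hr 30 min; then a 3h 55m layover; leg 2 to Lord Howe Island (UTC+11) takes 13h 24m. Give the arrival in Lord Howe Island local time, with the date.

Convert departure to UTC: 15:55 − 3:00 = 12:55 UTC on Dec 28.
Add 10 hours and 30 minutes leg 1 → 23:25 UTC.
Add 3 hours and 55 minutes layover in Darwin → 03:20 UTC (Dec 29).
Add 13 hours 24 minutes leg 2 → 16:44 UTC.
Lord Howe Island is UTC+11:00, so local arrival = 16:44 + 11:00 = 03:44 on Dec 30.

03:44 on Dec 30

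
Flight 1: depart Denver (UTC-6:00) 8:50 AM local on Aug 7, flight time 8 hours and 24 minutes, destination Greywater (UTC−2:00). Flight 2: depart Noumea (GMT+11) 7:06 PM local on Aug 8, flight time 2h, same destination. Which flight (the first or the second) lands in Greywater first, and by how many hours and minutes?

the first, by 10 hours 52 minutes

Flight 1 in UTC: 8:50 AM + 6:00 = 2:50 PM on Aug 7.
+8 hours and 24 minutes → arrive 11:14 PM UTC on Aug 7.
Flight 2 in UTC: 7:06 PM − 11:00 = 8:06 AM on Aug 8.
+2 hours → arrive 10:06 AM UTC on Aug 8.
Flight 1 lands earlier by 10 hours 52 minutes.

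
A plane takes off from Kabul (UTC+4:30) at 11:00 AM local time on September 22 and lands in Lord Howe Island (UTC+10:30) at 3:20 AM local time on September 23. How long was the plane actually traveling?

Departure in UTC: 11:00 AM − 4:30 = 6:30 AM on Sep 22.
Arrival in UTC: 3:20 AM − 10:30 = 4:50 PM on Sep 22.
Elapsed = 4:50 PM − 6:30 AM = 10 hours 20 minutes.

10 hours 20 minutes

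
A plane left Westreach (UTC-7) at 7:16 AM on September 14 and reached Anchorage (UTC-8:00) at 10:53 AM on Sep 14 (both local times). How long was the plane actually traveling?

Anchorage is 1:00 behind Westreach.
Clock-face elapsed time (ignoring zones) is 3 hours 37 minutes.
Actual elapsed = 3 hours 37 minutes + 1:00 = 4 hours 37 minutes.

4 hours 37 minutes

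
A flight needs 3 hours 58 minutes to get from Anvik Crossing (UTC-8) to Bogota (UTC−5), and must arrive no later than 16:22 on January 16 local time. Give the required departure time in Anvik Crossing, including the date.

Target arrival in UTC: 16:22 + 5:00 = 21:22 on Jan 16.
Subtract 3 hours and 58 minutes → departure 17:24 UTC on Jan 16.
Anvik Crossing is UTC−8:00: 17:24 − 8:00 = 09:24 on Jan 16.

09:24 on Jan 16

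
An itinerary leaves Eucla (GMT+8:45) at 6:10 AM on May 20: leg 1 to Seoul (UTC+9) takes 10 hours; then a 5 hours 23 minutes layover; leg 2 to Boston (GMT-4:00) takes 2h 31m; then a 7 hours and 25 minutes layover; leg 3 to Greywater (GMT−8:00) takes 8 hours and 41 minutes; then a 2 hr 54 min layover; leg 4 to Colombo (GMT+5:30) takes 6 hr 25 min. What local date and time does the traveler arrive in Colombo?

10:14 PM on May 21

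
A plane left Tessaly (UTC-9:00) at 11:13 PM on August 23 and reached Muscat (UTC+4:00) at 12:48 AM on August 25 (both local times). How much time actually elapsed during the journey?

Departure in UTC: 11:13 PM + 9:00 = 8:13 AM on Aug 24.
Arrival in UTC: 12:48 AM − 4:00 = 8:48 PM on Aug 24.
Elapsed = 8:48 PM − 8:13 AM = 12 hours 35 minutes.

12 hours 35 minutes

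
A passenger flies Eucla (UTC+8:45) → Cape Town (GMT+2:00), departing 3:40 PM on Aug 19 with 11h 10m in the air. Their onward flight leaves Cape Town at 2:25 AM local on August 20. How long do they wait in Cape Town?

6 hours 20 minutes

Convert departure to UTC: 3:40 PM − 8:45 = 6:55 AM UTC on Aug 19.
Add 11 hours and 10 minutes flight time → 6:05 PM UTC.
Cape Town is UTC+2:00, so local arrival = 6:05 PM + 2:00 = 8:05 PM on Aug 19.
Layover = 2:25 AM − 8:05 PM (+1 day) = 6 hours 20 minutes.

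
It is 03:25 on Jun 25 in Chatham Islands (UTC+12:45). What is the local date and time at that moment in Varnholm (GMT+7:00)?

21:40 on June 24

In UTC: 03:25 − 12:45 = 14:40 on Jun 24.
Varnholm is UTC+7:00: 14:40 + 7:00 = 21:40 on Jun 24.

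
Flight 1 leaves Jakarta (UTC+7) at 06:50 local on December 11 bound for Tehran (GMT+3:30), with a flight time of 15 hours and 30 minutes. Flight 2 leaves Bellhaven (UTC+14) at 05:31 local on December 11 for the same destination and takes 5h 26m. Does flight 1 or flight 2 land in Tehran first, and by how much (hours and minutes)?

the second, by 18 hours 23 minutes

Flight 1 in UTC: 06:50 − 7:00 = 23:50 on Dec 10.
+15 hours and 30 minutes → arrive 15:20 UTC on Dec 11.
Flight 2 in UTC: 05:31 − 14:00 = 15:31 on Dec 10.
+5 hours 26 minutes → arrive 20:57 UTC on Dec 10.
Flight 2 lands earlier by 18 hours 23 minutes.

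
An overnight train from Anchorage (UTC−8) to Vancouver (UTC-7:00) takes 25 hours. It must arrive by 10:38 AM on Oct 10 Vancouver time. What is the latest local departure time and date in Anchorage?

8:38 AM on October 9

Target arrival in UTC: 10:38 AM + 7:00 = 5:38 PM on Oct 10.
Subtract 25 hours → departure 4:38 PM UTC on Oct 9.
Anchorage is UTC−8:00: 4:38 PM − 8:00 = 8:38 AM on Oct 9.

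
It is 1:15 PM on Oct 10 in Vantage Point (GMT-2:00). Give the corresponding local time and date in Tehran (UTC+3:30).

6:45 PM on Oct 10

Tehran is 5:30 ahead of Vantage Point.
Shift by the zone difference: 1:15 PM + 5:30 = 6:45 PM on Oct 10 in Tehran.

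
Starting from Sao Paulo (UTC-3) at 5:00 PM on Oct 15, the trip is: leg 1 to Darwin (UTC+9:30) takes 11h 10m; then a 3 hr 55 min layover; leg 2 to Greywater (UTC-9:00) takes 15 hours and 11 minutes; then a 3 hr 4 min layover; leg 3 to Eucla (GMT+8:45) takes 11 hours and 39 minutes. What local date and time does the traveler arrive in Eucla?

1:44 AM on Oct 18

Convert departure to UTC: 5:00 PM + 3:00 = 8:00 PM UTC on Oct 15.
Add 11 hours and 10 minutes leg 1 → 7:10 AM UTC (Oct 16).
Add 3 hours and 55 minutes layover in Darwin → 11:05 AM UTC.
Add 15 hours and 11 minutes leg 2 → 2:16 AM UTC (Oct 17).
Add 3 hours 4 minutes layover in Greywater → 5:20 AM UTC.
Add 11 hours and 39 minutes leg 3 → 4:59 PM UTC.
Eucla is UTC+8:45, so local arrival = 4:59 PM + 8:45 = 1:44 AM on Oct 18.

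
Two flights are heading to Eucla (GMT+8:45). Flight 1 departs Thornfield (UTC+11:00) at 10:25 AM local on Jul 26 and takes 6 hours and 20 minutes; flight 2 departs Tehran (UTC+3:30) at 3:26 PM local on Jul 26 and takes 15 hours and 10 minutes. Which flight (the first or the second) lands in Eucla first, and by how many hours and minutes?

the first, by 21 hours 21 minutes

Flight 1 in UTC: 10:25 AM − 11:00 = 11:25 PM on Jul 25.
+6 hours 20 minutes → arrive 5:45 AM UTC on Jul 26.
Flight 2 in UTC: 3:26 PM − 3:30 = 11:56 AM on Jul 26.
+15 hours 10 minutes → arrive 3:06 AM UTC on Jul 27.
Flight 1 lands earlier by 21 hours 21 minutes.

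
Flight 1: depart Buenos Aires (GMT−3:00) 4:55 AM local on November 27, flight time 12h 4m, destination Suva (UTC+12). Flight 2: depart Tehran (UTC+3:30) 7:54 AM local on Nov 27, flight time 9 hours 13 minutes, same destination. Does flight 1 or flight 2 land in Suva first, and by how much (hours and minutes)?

Flight 1 in UTC: 4:55 AM + 3:00 = 7:55 AM on Nov 27.
+12 hours and 4 minutes → arrive 7:59 PM UTC on Nov 27.
Flight 2 in UTC: 7:54 AM − 3:30 = 4:24 AM on Nov 27.
+9 hours 13 minutes → arrive 1:37 PM UTC on Nov 27.
Flight 2 lands earlier by 6 hours 22 minutes.

the second, by 6 hours 22 minutes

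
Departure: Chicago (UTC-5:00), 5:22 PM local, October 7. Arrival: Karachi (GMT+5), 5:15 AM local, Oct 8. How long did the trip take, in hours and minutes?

1 hour 53 minutes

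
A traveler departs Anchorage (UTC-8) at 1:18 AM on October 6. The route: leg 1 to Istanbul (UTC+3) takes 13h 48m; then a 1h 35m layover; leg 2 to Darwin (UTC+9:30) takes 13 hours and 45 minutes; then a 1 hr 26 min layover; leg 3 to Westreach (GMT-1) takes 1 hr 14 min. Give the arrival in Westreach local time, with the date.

4:06 PM on October 7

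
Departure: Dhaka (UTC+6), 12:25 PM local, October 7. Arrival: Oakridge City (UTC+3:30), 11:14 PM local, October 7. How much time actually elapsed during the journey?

13 hours 19 minutes

Departure in UTC: 12:25 PM − 6:00 = 6:25 AM on Oct 7.
Arrival in UTC: 11:14 PM − 3:30 = 7:44 PM on Oct 7.
Elapsed = 7:44 PM − 6:25 AM = 13 hours 19 minutes.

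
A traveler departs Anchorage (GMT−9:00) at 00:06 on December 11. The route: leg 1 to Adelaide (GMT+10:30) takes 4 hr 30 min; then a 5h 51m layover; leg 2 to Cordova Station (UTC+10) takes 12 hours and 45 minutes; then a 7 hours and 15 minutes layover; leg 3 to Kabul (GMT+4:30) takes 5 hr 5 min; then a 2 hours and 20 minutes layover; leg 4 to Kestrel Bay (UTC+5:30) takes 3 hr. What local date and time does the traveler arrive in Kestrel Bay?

Convert departure to UTC: 00:06 + 9:00 = 09:06 UTC on Dec 11.
Add 4 hours 30 minutes leg 1 → 13:36 UTC.
Add 5 hours and 51 minutes layover in Adelaide → 19:27 UTC.
Add 12 hours and 45 minutes leg 2 → 08:12 UTC (Dec 12).
Add 7 hours 15 minutes layover in Cordova Station → 15:27 UTC.
Add 5 hours 5 minutes leg 3 → 20:32 UTC.
Add 2 hours and 20 minutes layover in Kabul → 22:52 UTC.
Add 3 hours leg 4 → 01:52 UTC (Dec 13).
Kestrel Bay is UTC+5:30, so local arrival = 01:52 + 5:30 = 07:22 on Dec 13.

07:22 on December 13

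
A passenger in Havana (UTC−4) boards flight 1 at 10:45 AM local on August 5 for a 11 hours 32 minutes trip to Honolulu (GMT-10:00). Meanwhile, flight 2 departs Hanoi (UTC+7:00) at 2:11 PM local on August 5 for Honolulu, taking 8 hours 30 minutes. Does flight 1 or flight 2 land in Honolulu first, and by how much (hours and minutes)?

the second, by 10 hours 36 minutes

Flight 1 in UTC: 10:45 AM + 4:00 = 2:45 PM on Aug 5.
+11 hours 32 minutes → arrive 2:17 AM UTC on Aug 6.
Flight 2 in UTC: 2:11 PM − 7:00 = 7:11 AM on Aug 5.
+8 hours 30 minutes → arrive 3:41 PM UTC on Aug 5.
Flight 2 lands earlier by 10 hours 36 minutes.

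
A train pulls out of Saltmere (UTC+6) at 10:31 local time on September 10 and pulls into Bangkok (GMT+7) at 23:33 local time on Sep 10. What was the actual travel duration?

12 hours 2 minutes

Departure in UTC: 10:31 − 6:00 = 04:31 on Sep 10.
Arrival in UTC: 23:33 − 7:00 = 16:33 on Sep 10.
Elapsed = 16:33 − 04:31 = 12 hours 2 minutes.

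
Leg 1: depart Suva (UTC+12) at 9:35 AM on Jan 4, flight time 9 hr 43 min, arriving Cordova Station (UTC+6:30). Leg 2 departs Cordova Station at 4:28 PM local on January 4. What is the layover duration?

2 hours 40 minutes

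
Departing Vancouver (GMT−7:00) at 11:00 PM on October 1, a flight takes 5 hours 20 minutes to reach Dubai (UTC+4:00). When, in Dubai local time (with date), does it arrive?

Dubai is 11:00 ahead of Vancouver.
After 5 hours 20 minutes it is 4:20 AM (Oct 2) in Vancouver.
Shift by the zone difference: 4:20 AM + 11:00 = 3:20 PM on Oct 2 in Dubai.

3:20 PM on Oct 2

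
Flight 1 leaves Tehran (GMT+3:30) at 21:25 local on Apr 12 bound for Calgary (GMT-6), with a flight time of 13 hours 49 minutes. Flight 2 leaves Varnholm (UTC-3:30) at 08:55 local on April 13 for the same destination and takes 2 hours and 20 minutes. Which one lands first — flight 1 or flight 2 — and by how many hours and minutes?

Flight 1 in UTC: 21:25 − 3:30 = 17:55 on Apr 12.
+13 hours and 49 minutes → arrive 07:44 UTC on Apr 13.
Flight 2 in UTC: 08:55 + 3:30 = 12:25 on Apr 13.
+2 hours and 20 minutes → arrive 14:45 UTC on Apr 13.
Flight 1 lands earlier by 7 hours 1 minute.

the first, by 7 hours 1 minute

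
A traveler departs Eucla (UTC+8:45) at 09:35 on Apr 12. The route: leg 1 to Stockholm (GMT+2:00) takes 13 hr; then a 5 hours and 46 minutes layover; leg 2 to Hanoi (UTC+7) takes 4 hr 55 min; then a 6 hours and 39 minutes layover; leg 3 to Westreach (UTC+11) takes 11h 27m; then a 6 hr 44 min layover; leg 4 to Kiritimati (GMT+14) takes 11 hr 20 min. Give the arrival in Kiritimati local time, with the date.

02:41 on Apr 15

Convert departure to UTC: 09:35 − 8:45 = 00:50 UTC on Apr 12.
Add 13 hours leg 1 → 13:50 UTC.
Add 5 hours 46 minutes layover in Stockholm → 19:36 UTC.
Add 4 hours and 55 minutes leg 2 → 00:31 UTC (Apr 13).
Add 6 hours 39 minutes layover in Hanoi → 07:10 UTC.
Add 11 hours 27 minutes leg 3 → 18:37 UTC.
Add 6 hours and 44 minutes layover in Westreach → 01:21 UTC (Apr 14).
Add 11 hours and 20 minutes leg 4 → 12:41 UTC.
Kiritimati is UTC+14:00, so local arrival = 12:41 + 14:00 = 02:41 on Apr 15.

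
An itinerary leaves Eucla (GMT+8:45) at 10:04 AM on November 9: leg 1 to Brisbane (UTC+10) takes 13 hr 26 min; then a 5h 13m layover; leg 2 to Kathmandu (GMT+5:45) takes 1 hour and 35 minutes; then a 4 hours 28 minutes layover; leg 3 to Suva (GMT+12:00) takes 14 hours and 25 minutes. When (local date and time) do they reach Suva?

Convert departure to UTC: 10:04 AM − 8:45 = 1:19 AM UTC on Nov 9.
Add 13 hours 26 minutes leg 1 → 2:45 PM UTC.
Add 5 hours 13 minutes layover in Brisbane → 7:58 PM UTC.
Add 1 hour and 35 minutes leg 2 → 9:33 PM UTC.
Add 4 hours 28 minutes layover in Kathmandu → 2:01 AM UTC (Nov 10).
Add 14 hours and 25 minutes leg 3 → 4:26 PM UTC.
Suva is UTC+12:00, so local arrival = 4:26 PM + 12:00 = 4:26 AM on Nov 11.

4:26 AM on November 11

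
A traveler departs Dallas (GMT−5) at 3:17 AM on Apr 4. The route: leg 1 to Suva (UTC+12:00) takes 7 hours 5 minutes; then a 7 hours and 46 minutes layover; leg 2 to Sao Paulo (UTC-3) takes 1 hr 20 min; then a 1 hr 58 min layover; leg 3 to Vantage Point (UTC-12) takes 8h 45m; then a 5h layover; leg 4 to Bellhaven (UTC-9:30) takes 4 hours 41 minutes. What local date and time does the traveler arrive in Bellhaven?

Convert departure to UTC: 3:17 AM + 5:00 = 8:17 AM UTC on Apr 4.
Add 7 hours 5 minutes leg 1 → 3:22 PM UTC.
Add 7 hours 46 minutes layover in Suva → 11:08 PM UTC.
Add 1 hour 20 minutes leg 2 → 12:28 AM UTC (Apr 5).
Add 1 hour 58 minutes layover in Sao Paulo → 2:26 AM UTC.
Add 8 hours and 45 minutes leg 3 → 11:11 AM UTC.
Add 5 hours layover in Vantage Point → 4:11 PM UTC.
Add 4 hours 41 minutes leg 4 → 8:52 PM UTC.
Bellhaven is UTC−9:30, so local arrival = 8:52 PM − 9:30 = 11:22 AM on Apr 5.

11:22 AM on April 5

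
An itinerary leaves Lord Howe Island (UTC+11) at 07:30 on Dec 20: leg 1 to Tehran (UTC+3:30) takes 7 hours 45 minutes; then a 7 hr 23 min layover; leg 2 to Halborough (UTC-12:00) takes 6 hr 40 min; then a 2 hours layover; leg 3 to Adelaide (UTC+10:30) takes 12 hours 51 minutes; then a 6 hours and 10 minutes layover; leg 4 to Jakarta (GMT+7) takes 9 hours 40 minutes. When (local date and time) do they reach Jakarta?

Convert departure to UTC: 07:30 − 11:00 = 20:30 UTC on Dec 19.
Add 7 hours and 45 minutes leg 1 → 04:15 UTC (Dec 20).
Add 7 hours 23 minutes layover in Tehran → 11:38 UTC.
Add 6 hours and 40 minutes leg 2 → 18:18 UTC.
Add 2 hours layover in Halborough → 20:18 UTC.
Add 12 hours 51 minutes leg 3 → 09:09 UTC (Dec 21).
Add 6 hours and 10 minutes layover in Adelaide → 15:19 UTC.
Add 9 hours and 40 minutes leg 4 → 00:59 UTC (Dec 22).
Jakarta is UTC+7:00, so local arrival = 00:59 + 7:00 = 07:59 on Dec 22.

07:59 on December 22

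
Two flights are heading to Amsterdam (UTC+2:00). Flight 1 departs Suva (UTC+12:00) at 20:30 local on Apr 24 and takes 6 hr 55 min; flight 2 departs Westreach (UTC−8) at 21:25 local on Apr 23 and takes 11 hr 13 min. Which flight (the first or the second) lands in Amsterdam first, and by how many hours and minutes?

Flight 1 in UTC: 20:30 − 12:00 = 08:30 on Apr 24.
+6 hours and 55 minutes → arrive 15:25 UTC on Apr 24.
Flight 2 in UTC: 21:25 + 8:00 = 05:25 on Apr 24.
+11 hours 13 minutes → arrive 16:38 UTC on Apr 24.
Flight 1 lands earlier by 1 hour 13 minutes.

the first, by 1 hour 13 minutes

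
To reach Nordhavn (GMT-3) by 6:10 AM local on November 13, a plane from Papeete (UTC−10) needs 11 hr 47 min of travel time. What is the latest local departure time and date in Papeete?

Target arrival in UTC: 6:10 AM + 3:00 = 9:10 AM on Nov 13.
Subtract 11 hours 47 minutes → departure 9:23 PM UTC on Nov 12.
Papeete is UTC−10:00: 9:23 PM − 10:00 = 11:23 AM on Nov 12.

11:23 AM on November 12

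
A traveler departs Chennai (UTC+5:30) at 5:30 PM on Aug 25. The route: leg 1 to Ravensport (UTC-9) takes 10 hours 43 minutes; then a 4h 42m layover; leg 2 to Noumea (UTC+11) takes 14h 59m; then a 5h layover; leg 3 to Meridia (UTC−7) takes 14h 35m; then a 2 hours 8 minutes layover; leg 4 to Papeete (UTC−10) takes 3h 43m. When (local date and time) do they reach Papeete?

Convert departure to UTC: 5:30 PM − 5:30 = 12:00 PM UTC on Aug 25.
Add 10 hours and 43 minutes leg 1 → 10:43 PM UTC.
Add 4 hours and 42 minutes layover in Ravensport → 3:25 AM UTC (Aug 26).
Add 14 hours and 59 minutes leg 2 → 6:24 PM UTC.
Add 5 hours layover in Noumea → 11:24 PM UTC.
Add 14 hours and 35 minutes leg 3 → 1:59 PM UTC (Aug 27).
Add 2 hours and 8 minutes layover in Meridia → 4:07 PM UTC.
Add 3 hours 43 minutes leg 4 → 7:50 PM UTC.
Papeete is UTC−10:00, so local arrival = 7:50 PM − 10:00 = 9:50 AM on Aug 27.

9:50 AM on Aug 27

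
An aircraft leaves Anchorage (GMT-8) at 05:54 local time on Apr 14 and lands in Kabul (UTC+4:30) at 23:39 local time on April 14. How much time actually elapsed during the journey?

Departure in UTC: 05:54 + 8:00 = 13:54 on Apr 14.
Arrival in UTC: 23:39 − 4:30 = 19:09 on Apr 14.
Elapsed = 19:09 − 13:54 = 5 hours 15 minutes.

5 hours 15 minutes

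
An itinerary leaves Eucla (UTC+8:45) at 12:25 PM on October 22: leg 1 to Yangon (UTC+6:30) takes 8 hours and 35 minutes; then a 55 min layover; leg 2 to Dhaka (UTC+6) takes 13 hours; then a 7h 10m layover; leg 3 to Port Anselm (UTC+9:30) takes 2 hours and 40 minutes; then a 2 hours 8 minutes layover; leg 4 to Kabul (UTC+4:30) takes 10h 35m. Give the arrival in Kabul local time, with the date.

5:13 AM on October 24

Convert departure to UTC: 12:25 PM − 8:45 = 3:40 AM UTC on Oct 22.
Add 8 hours and 35 minutes leg 1 → 12:15 PM UTC.
Add 55 minutes layover in Yangon → 1:10 PM UTC.
Add 13 hours leg 2 → 2:10 AM UTC (Oct 23).
Add 7 hours and 10 minutes layover in Dhaka → 9:20 AM UTC.
Add 2 hours 40 minutes leg 3 → 12:00 PM UTC.
Add 2 hours 8 minutes layover in Port Anselm → 2:08 PM UTC.
Add 10 hours and 35 minutes leg 4 → 12:43 AM UTC (Oct 24).
Kabul is UTC+4:30, so local arrival = 12:43 AM + 4:30 = 5:13 AM on Oct 24.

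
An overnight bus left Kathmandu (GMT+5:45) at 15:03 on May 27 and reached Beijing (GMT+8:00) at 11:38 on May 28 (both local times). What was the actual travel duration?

Departure in UTC: 15:03 − 5:45 = 09:18 on May 27.
Arrival in UTC: 11:38 − 8:00 = 03:38 on May 28.
Elapsed = 03:38 − 09:18 (+1 day) = 18 hours 20 minutes.

18 hours 20 minutes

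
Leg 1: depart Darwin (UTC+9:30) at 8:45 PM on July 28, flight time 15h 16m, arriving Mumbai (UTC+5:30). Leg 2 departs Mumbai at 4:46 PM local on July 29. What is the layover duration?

Convert departure to UTC: 8:45 PM − 9:30 = 11:15 AM UTC on Jul 28.
Add 15 hours and 16 minutes flight time → 2:31 AM UTC (Jul 29).
Mumbai is UTC+5:30, so local arrival = 2:31 AM + 5:30 = 8:01 AM on Jul 29.
Layover = 4:46 PM − 8:01 AM = 8 hours 45 minutes.

8 hours 45 minutes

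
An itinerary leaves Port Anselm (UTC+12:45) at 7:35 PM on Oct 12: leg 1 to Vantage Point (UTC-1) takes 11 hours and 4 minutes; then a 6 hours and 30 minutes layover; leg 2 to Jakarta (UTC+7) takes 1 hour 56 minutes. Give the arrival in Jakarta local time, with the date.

9:20 AM on October 13

Convert departure to UTC: 7:35 PM − 12:45 = 6:50 AM UTC on Oct 12.
Add 11 hours 4 minutes leg 1 → 5:54 PM UTC.
Add 6 hours 30 minutes layover in Vantage Point → 12:24 AM UTC (Oct 13).
Add 1 hour 56 minutes leg 2 → 2:20 AM UTC.
Jakarta is UTC+7:00, so local arrival = 2:20 AM + 7:00 = 9:20 AM on Oct 13.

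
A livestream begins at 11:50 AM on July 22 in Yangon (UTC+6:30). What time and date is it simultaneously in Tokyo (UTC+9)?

In UTC: 11:50 AM − 6:30 = 5:20 AM on Jul 22.
Tokyo is UTC+9:00: 5:20 AM + 9:00 = 2:20 PM on Jul 22.

2:20 PM on July 22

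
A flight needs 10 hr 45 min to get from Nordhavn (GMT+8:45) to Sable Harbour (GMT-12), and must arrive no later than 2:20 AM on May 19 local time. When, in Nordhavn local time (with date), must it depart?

Target arrival in UTC: 2:20 AM + 12:00 = 2:20 PM on May 19.
Subtract 10 hours and 45 minutes → departure 3:35 AM UTC on May 19.
Nordhavn is UTC+8:45: 3:35 AM + 8:45 = 12:20 PM on May 19.

12:20 PM on May 19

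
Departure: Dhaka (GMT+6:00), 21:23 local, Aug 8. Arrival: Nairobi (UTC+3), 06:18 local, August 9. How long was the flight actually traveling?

Departure in UTC: 21:23 − 6:00 = 15:23 on Aug 8.
Arrival in UTC: 06:18 − 3:00 = 03:18 on Aug 9.
Elapsed = 03:18 − 15:23 (+1 day) = 11 hours 55 minutes.

11 hours 55 minutes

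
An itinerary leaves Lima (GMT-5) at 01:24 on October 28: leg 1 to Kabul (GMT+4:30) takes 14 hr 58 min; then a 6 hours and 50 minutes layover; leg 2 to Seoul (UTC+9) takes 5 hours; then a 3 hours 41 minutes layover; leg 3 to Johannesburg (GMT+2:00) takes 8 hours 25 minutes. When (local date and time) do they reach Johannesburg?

Convert departure to UTC: 01:24 + 5:00 = 06:24 UTC on Oct 28.
Add 14 hours and 58 minutes leg 1 → 21:22 UTC.
Add 6 hours and 50 minutes layover in Kabul → 04:12 UTC (Oct 29).
Add 5 hours leg 2 → 09:12 UTC.
Add 3 hours and 41 minutes layover in Seoul → 12:53 UTC.
Add 8 hours and 25 minutes leg 3 → 21:18 UTC.
Johannesburg is UTC+2:00, so local arrival = 21:18 + 2:00 = 23:18 on Oct 29.

23:18 on Oct 29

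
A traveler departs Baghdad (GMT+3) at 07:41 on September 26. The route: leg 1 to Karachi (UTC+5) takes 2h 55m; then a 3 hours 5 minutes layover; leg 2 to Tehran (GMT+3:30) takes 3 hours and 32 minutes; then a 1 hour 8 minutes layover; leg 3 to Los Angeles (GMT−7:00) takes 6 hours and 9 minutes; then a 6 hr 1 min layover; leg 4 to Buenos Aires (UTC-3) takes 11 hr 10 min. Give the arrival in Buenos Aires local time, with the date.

Convert departure to UTC: 07:41 − 3:00 = 04:41 UTC on Sep 26.
Add 2 hours 55 minutes leg 1 → 07:36 UTC.
Add 3 hours 5 minutes layover in Karachi → 10:41 UTC.
Add 3 hours 32 minutes leg 2 → 14:13 UTC.
Add 1 hour and 8 minutes layover in Tehran → 15:21 UTC.
Add 6 hours 9 minutes leg 3 → 21:30 UTC.
Add 6 hours 1 minute layover in Los Angeles → 03:31 UTC (Sep 27).
Add 11 hours and 10 minutes leg 4 → 14:41 UTC.
Buenos Aires is UTC−3:00, so local arrival = 14:41 − 3:00 = 11:41 on Sep 27.

11:41 on September 27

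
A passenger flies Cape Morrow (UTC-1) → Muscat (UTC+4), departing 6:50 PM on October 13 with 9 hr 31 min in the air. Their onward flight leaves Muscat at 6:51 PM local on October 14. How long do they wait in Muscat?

9 hours 30 minutes

Convert departure to UTC: 6:50 PM + 1:00 = 7:50 PM UTC on Oct 13.
Add 9 hours and 31 minutes flight time → 5:21 AM UTC (Oct 14).
Muscat is UTC+4:00, so local arrival = 5:21 AM + 4:00 = 9:21 AM on Oct 14.
Layover = 6:51 PM − 9:21 AM = 9 hours 30 minutes.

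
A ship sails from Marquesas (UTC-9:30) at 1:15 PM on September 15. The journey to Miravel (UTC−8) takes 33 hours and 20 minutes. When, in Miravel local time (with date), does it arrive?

12:05 AM on Sep 17

Convert departure to UTC: 1:15 PM + 9:30 = 10:45 PM UTC on Sep 15.
Add 33 hours and 20 minutes travel time → 8:05 AM UTC (Sep 17).
Miravel is UTC−8:00, so local arrival = 8:05 AM − 8:00 = 12:05 AM on Sep 17.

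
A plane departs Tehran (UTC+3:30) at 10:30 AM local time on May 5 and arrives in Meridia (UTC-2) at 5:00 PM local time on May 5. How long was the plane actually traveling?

Departure in UTC: 10:30 AM − 3:30 = 7:00 AM on May 5.
Arrival in UTC: 5:00 PM + 2:00 = 7:00 PM on May 5.
Elapsed = 7:00 PM − 7:00 AM = 12 hours.

12 hours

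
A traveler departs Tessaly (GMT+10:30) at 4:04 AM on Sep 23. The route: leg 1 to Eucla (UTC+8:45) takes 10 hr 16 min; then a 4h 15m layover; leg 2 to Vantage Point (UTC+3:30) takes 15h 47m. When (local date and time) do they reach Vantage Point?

Convert departure to UTC: 4:04 AM − 10:30 = 5:34 PM UTC on Sep 22.
Add 10 hours and 16 minutes leg 1 → 3:50 AM UTC (Sep 23).
Add 4 hours 15 minutes layover in Eucla → 8:05 AM UTC.
Add 15 hours 47 minutes leg 2 → 11:52 PM UTC.
Vantage Point is UTC+3:30, so local arrival = 11:52 PM + 3:30 = 3:22 AM on Sep 24.

3:22 AM on September 24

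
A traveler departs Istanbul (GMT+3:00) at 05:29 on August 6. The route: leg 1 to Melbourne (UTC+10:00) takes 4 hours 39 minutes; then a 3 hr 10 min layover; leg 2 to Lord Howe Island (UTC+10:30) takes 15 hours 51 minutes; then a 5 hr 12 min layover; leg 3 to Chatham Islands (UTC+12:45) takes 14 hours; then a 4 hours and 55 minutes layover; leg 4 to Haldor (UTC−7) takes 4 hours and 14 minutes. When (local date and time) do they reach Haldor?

23:30 on Aug 7

Convert departure to UTC: 05:29 − 3:00 = 02:29 UTC on Aug 6.
Add 4 hours 39 minutes leg 1 → 07:08 UTC.
Add 3 hours 10 minutes layover in Melbourne → 10:18 UTC.
Add 15 hours 51 minutes leg 2 → 02:09 UTC (Aug 7).
Add 5 hours 12 minutes layover in Lord Howe Island → 07:21 UTC.
Add 14 hours leg 3 → 21:21 UTC.
Add 4 hours 55 minutes layover in Chatham Islands → 02:16 UTC (Aug 8).
Add 4 hours and 14 minutes leg 4 → 06:30 UTC.
Haldor is UTC−7:00, so local arrival = 06:30 − 7:00 = 23:30 on Aug 7.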